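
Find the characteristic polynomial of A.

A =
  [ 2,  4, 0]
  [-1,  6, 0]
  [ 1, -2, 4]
x^3 - 12*x^2 + 48*x - 64

Expanding det(x·I − A) (e.g. by cofactor expansion or by noting that A is similar to its Jordan form J, which has the same characteristic polynomial as A) gives
  χ_A(x) = x^3 - 12*x^2 + 48*x - 64
which factors as (x - 4)^3. The eigenvalues (with algebraic multiplicities) are λ = 4 with multiplicity 3.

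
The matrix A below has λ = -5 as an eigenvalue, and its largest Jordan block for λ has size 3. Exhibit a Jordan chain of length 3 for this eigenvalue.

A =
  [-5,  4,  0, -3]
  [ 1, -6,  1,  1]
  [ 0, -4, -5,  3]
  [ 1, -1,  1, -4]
A Jordan chain for λ = -5 of length 3:
v_1 = (1, 0, -1, 0)ᵀ
v_2 = (0, 1, 0, 1)ᵀ
v_3 = (1, 0, 0, 0)ᵀ

Let N = A − (-5)·I. We want v_3 with N^3 v_3 = 0 but N^2 v_3 ≠ 0; then v_{j-1} := N · v_j for j = 3, …, 2.

Pick v_3 = (1, 0, 0, 0)ᵀ.
Then v_2 = N · v_3 = (0, 1, 0, 1)ᵀ.
Then v_1 = N · v_2 = (1, 0, -1, 0)ᵀ.

Sanity check: (A − (-5)·I) v_1 = (0, 0, 0, 0)ᵀ = 0. ✓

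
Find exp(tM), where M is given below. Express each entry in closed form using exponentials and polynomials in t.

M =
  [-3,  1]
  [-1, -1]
e^{tM} =
  [-t*exp(-2*t) + exp(-2*t), t*exp(-2*t)]
  [-t*exp(-2*t), t*exp(-2*t) + exp(-2*t)]

Strategy: write M = P · J · P⁻¹ where J is a Jordan canonical form, so e^{tM} = P · e^{tJ} · P⁻¹, and e^{tJ} can be computed block-by-block.

M has Jordan form
J =
  [-2,  1]
  [ 0, -2]
(up to reordering of blocks).

Per-block formulas:
  For a 2×2 Jordan block J_2(-2): exp(t · J_2(-2)) = e^(-2t)·(I + t·N), where N is the 2×2 nilpotent shift.

After assembling e^{tJ} and conjugating by P, we get:

e^{tM} =
  [-t*exp(-2*t) + exp(-2*t), t*exp(-2*t)]
  [-t*exp(-2*t), t*exp(-2*t) + exp(-2*t)]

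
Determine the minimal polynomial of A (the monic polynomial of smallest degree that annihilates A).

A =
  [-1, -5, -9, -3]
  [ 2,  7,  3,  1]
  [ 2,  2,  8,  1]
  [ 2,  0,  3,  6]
x^3 - 15*x^2 + 75*x - 125

The characteristic polynomial is χ_A(x) = (x - 5)^4, so the eigenvalues are known. The minimal polynomial is
  m_A(x) = Π_λ (x − λ)^{k_λ}
where k_λ is the size of the *largest* Jordan block for λ (equivalently, the smallest k with (A − λI)^k v = 0 for every generalised eigenvector v of λ).

  λ = 5: largest Jordan block has size 3, contributing (x − 5)^3

So m_A(x) = (x - 5)^3 = x^3 - 15*x^2 + 75*x - 125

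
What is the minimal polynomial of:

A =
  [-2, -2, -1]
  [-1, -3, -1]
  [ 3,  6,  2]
x^2 + 2*x + 1

The characteristic polynomial is χ_A(x) = (x + 1)^3, so the eigenvalues are known. The minimal polynomial is
  m_A(x) = Π_λ (x − λ)^{k_λ}
where k_λ is the size of the *largest* Jordan block for λ (equivalently, the smallest k with (A − λI)^k v = 0 for every generalised eigenvector v of λ).

  λ = -1: largest Jordan block has size 2, contributing (x + 1)^2

So m_A(x) = (x + 1)^2 = x^2 + 2*x + 1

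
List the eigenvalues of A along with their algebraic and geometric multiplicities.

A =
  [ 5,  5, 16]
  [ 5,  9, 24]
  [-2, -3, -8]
λ = 2: alg = 3, geom = 1

Step 1 — factor the characteristic polynomial to read off the algebraic multiplicities:
  χ_A(x) = (x - 2)^3

Step 2 — compute geometric multiplicities via the rank-nullity identity g(λ) = n − rank(A − λI):
  rank(A − (2)·I) = 2, so dim ker(A − (2)·I) = n − 2 = 1

Summary:
  λ = 2: algebraic multiplicity = 3, geometric multiplicity = 1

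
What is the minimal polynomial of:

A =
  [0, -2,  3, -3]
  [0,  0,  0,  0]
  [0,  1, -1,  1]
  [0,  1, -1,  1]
x^2

The characteristic polynomial is χ_A(x) = x^4, so the eigenvalues are known. The minimal polynomial is
  m_A(x) = Π_λ (x − λ)^{k_λ}
where k_λ is the size of the *largest* Jordan block for λ (equivalently, the smallest k with (A − λI)^k v = 0 for every generalised eigenvector v of λ).

  λ = 0: largest Jordan block has size 2, contributing (x − 0)^2

So m_A(x) = x^2 = x^2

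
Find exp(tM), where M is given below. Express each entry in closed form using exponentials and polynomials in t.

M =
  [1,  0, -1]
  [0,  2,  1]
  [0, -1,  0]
e^{tM} =
  [exp(t), t^2*exp(t)/2, t^2*exp(t)/2 - t*exp(t)]
  [0, t*exp(t) + exp(t), t*exp(t)]
  [0, -t*exp(t), -t*exp(t) + exp(t)]

Strategy: write M = P · J · P⁻¹ where J is a Jordan canonical form, so e^{tM} = P · e^{tJ} · P⁻¹, and e^{tJ} can be computed block-by-block.

M has Jordan form
J =
  [1, 1, 0]
  [0, 1, 1]
  [0, 0, 1]
(up to reordering of blocks).

Per-block formulas:
  For a 3×3 Jordan block J_3(1): exp(t · J_3(1)) = e^(1t)·(I + t·N + (t^2/2)·N^2), where N is the 3×3 nilpotent shift.

After assembling e^{tJ} and conjugating by P, we get:

e^{tM} =
  [exp(t), t^2*exp(t)/2, t^2*exp(t)/2 - t*exp(t)]
  [0, t*exp(t) + exp(t), t*exp(t)]
  [0, -t*exp(t), -t*exp(t) + exp(t)]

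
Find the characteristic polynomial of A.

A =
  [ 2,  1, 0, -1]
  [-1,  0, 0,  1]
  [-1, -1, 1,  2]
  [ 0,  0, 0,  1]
x^4 - 4*x^3 + 6*x^2 - 4*x + 1

Expanding det(x·I − A) (e.g. by cofactor expansion or by noting that A is similar to its Jordan form J, which has the same characteristic polynomial as A) gives
  χ_A(x) = x^4 - 4*x^3 + 6*x^2 - 4*x + 1
which factors as (x - 1)^4. The eigenvalues (with algebraic multiplicities) are λ = 1 with multiplicity 4.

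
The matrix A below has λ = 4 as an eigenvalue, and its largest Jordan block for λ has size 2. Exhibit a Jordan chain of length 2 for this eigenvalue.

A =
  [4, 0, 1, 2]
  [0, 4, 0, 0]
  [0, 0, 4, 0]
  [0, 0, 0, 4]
A Jordan chain for λ = 4 of length 2:
v_1 = (1, 0, 0, 0)ᵀ
v_2 = (0, 0, 1, 0)ᵀ

Let N = A − (4)·I. We want v_2 with N^2 v_2 = 0 but N^1 v_2 ≠ 0; then v_{j-1} := N · v_j for j = 2, …, 2.

Pick v_2 = (0, 0, 1, 0)ᵀ.
Then v_1 = N · v_2 = (1, 0, 0, 0)ᵀ.

Sanity check: (A − (4)·I) v_1 = (0, 0, 0, 0)ᵀ = 0. ✓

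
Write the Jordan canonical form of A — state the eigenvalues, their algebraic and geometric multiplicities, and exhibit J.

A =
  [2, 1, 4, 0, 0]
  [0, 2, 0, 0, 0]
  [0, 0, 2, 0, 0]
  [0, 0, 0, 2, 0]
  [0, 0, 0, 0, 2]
J_2(2) ⊕ J_1(2) ⊕ J_1(2) ⊕ J_1(2)

The characteristic polynomial is
  det(x·I − A) = x^5 - 10*x^4 + 40*x^3 - 80*x^2 + 80*x - 32 = (x - 2)^5

Eigenvalues and multiplicities (the geometric multiplicity of λ is n − rank(A − λI), which equals the number of Jordan blocks for λ):
  λ = 2: algebraic multiplicity = 5, geometric multiplicity = 4

Determining the block sizes for each eigenvalue:
  λ = 2: 4 blocks summing to 5 forces exactly one block of size 2 and the rest size 1 → block sizes [2, 1, 1, 1]

Assembling the blocks gives a Jordan form
J =
  [2, 1, 0, 0, 0]
  [0, 2, 0, 0, 0]
  [0, 0, 2, 0, 0]
  [0, 0, 0, 2, 0]
  [0, 0, 0, 0, 2]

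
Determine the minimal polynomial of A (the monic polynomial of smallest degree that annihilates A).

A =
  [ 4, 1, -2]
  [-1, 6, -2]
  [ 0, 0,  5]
x^2 - 10*x + 25

The characteristic polynomial is χ_A(x) = (x - 5)^3, so the eigenvalues are known. The minimal polynomial is
  m_A(x) = Π_λ (x − λ)^{k_λ}
where k_λ is the size of the *largest* Jordan block for λ (equivalently, the smallest k with (A − λI)^k v = 0 for every generalised eigenvector v of λ).

  λ = 5: largest Jordan block has size 2, contributing (x − 5)^2

So m_A(x) = (x - 5)^2 = x^2 - 10*x + 25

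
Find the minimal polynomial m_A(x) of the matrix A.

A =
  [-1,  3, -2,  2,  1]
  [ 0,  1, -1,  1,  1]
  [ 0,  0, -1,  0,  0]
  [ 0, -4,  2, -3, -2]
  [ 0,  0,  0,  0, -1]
x^3 + 3*x^2 + 3*x + 1

The characteristic polynomial is χ_A(x) = (x + 1)^5, so the eigenvalues are known. The minimal polynomial is
  m_A(x) = Π_λ (x − λ)^{k_λ}
where k_λ is the size of the *largest* Jordan block for λ (equivalently, the smallest k with (A − λI)^k v = 0 for every generalised eigenvector v of λ).

  λ = -1: largest Jordan block has size 3, contributing (x + 1)^3

So m_A(x) = (x + 1)^3 = x^3 + 3*x^2 + 3*x + 1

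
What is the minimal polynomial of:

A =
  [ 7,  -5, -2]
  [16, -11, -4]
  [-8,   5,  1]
x^2 + 2*x + 1

The characteristic polynomial is χ_A(x) = (x + 1)^3, so the eigenvalues are known. The minimal polynomial is
  m_A(x) = Π_λ (x − λ)^{k_λ}
where k_λ is the size of the *largest* Jordan block for λ (equivalently, the smallest k with (A − λI)^k v = 0 for every generalised eigenvector v of λ).

  λ = -1: largest Jordan block has size 2, contributing (x + 1)^2

So m_A(x) = (x + 1)^2 = x^2 + 2*x + 1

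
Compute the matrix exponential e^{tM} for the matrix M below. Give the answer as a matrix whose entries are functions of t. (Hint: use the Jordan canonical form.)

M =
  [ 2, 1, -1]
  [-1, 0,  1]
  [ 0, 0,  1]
e^{tM} =
  [t*exp(t) + exp(t), t*exp(t), -t*exp(t)]
  [-t*exp(t), -t*exp(t) + exp(t), t*exp(t)]
  [0, 0, exp(t)]

Strategy: write M = P · J · P⁻¹ where J is a Jordan canonical form, so e^{tM} = P · e^{tJ} · P⁻¹, and e^{tJ} can be computed block-by-block.

M has Jordan form
J =
  [1, 1, 0]
  [0, 1, 0]
  [0, 0, 1]
(up to reordering of blocks).

Per-block formulas:
  For a 1×1 block at λ = 1: exp(t · [1]) = [e^(1t)].
  For a 2×2 Jordan block J_2(1): exp(t · J_2(1)) = e^(1t)·(I + t·N), where N is the 2×2 nilpotent shift.

After assembling e^{tJ} and conjugating by P, we get:

e^{tM} =
  [t*exp(t) + exp(t), t*exp(t), -t*exp(t)]
  [-t*exp(t), -t*exp(t) + exp(t), t*exp(t)]
  [0, 0, exp(t)]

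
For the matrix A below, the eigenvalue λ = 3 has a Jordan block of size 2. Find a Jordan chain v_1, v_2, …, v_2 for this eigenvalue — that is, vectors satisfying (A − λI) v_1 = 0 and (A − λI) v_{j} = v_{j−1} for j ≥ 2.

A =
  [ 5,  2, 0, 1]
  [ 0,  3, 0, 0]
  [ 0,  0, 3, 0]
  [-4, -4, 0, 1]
A Jordan chain for λ = 3 of length 2:
v_1 = (2, 0, 0, -4)ᵀ
v_2 = (1, 0, 0, 0)ᵀ

Let N = A − (3)·I. We want v_2 with N^2 v_2 = 0 but N^1 v_2 ≠ 0; then v_{j-1} := N · v_j for j = 2, …, 2.

Pick v_2 = (1, 0, 0, 0)ᵀ.
Then v_1 = N · v_2 = (2, 0, 0, -4)ᵀ.

Sanity check: (A − (3)·I) v_1 = (0, 0, 0, 0)ᵀ = 0. ✓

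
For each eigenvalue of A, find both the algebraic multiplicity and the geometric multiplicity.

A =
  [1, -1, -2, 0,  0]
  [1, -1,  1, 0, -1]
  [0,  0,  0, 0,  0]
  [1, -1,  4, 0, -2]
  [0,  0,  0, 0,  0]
λ = 0: alg = 5, geom = 3

Step 1 — factor the characteristic polynomial to read off the algebraic multiplicities:
  χ_A(x) = x^5

Step 2 — compute geometric multiplicities via the rank-nullity identity g(λ) = n − rank(A − λI):
  rank(A − (0)·I) = 2, so dim ker(A − (0)·I) = n − 2 = 3

Summary:
  λ = 0: algebraic multiplicity = 5, geometric multiplicity = 3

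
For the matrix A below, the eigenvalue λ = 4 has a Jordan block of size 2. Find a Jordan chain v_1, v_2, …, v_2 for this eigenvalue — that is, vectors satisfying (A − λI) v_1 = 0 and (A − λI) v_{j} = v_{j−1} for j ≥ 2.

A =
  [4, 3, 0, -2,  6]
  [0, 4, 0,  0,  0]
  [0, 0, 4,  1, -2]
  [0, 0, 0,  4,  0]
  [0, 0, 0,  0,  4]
A Jordan chain for λ = 4 of length 2:
v_1 = (3, 0, 0, 0, 0)ᵀ
v_2 = (0, 1, 0, 0, 0)ᵀ

Let N = A − (4)·I. We want v_2 with N^2 v_2 = 0 but N^1 v_2 ≠ 0; then v_{j-1} := N · v_j for j = 2, …, 2.

Pick v_2 = (0, 1, 0, 0, 0)ᵀ.
Then v_1 = N · v_2 = (3, 0, 0, 0, 0)ᵀ.

Sanity check: (A − (4)·I) v_1 = (0, 0, 0, 0, 0)ᵀ = 0. ✓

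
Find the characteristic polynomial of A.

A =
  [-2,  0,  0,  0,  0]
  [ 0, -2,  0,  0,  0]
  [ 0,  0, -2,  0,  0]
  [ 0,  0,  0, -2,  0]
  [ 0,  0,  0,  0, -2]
x^5 + 10*x^4 + 40*x^3 + 80*x^2 + 80*x + 32

Expanding det(x·I − A) (e.g. by cofactor expansion or by noting that A is similar to its Jordan form J, which has the same characteristic polynomial as A) gives
  χ_A(x) = x^5 + 10*x^4 + 40*x^3 + 80*x^2 + 80*x + 32
which factors as (x + 2)^5. The eigenvalues (with algebraic multiplicities) are λ = -2 with multiplicity 5.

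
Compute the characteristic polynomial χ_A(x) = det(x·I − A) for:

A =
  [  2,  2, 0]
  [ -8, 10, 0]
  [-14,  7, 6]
x^3 - 18*x^2 + 108*x - 216

Expanding det(x·I − A) (e.g. by cofactor expansion or by noting that A is similar to its Jordan form J, which has the same characteristic polynomial as A) gives
  χ_A(x) = x^3 - 18*x^2 + 108*x - 216
which factors as (x - 6)^3. The eigenvalues (with algebraic multiplicities) are λ = 6 with multiplicity 3.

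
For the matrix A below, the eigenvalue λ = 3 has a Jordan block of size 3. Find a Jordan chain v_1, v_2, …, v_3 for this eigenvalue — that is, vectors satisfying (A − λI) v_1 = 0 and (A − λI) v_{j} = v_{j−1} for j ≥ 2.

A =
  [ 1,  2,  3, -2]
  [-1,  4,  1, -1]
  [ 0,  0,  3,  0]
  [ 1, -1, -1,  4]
A Jordan chain for λ = 3 of length 3:
v_1 = (-2, -1, 0, 1)ᵀ
v_2 = (3, 1, 0, -1)ᵀ
v_3 = (0, 0, 1, 0)ᵀ

Let N = A − (3)·I. We want v_3 with N^3 v_3 = 0 but N^2 v_3 ≠ 0; then v_{j-1} := N · v_j for j = 3, …, 2.

Pick v_3 = (0, 0, 1, 0)ᵀ.
Then v_2 = N · v_3 = (3, 1, 0, -1)ᵀ.
Then v_1 = N · v_2 = (-2, -1, 0, 1)ᵀ.

Sanity check: (A − (3)·I) v_1 = (0, 0, 0, 0)ᵀ = 0. ✓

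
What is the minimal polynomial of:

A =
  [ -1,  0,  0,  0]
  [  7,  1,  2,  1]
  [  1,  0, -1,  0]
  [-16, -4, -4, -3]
x^2 + 2*x + 1

The characteristic polynomial is χ_A(x) = (x + 1)^4, so the eigenvalues are known. The minimal polynomial is
  m_A(x) = Π_λ (x − λ)^{k_λ}
where k_λ is the size of the *largest* Jordan block for λ (equivalently, the smallest k with (A − λI)^k v = 0 for every generalised eigenvector v of λ).

  λ = -1: largest Jordan block has size 2, contributing (x + 1)^2

So m_A(x) = (x + 1)^2 = x^2 + 2*x + 1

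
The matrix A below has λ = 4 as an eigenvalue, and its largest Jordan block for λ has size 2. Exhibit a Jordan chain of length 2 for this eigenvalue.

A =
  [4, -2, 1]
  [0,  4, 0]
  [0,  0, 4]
A Jordan chain for λ = 4 of length 2:
v_1 = (-2, 0, 0)ᵀ
v_2 = (0, 1, 0)ᵀ

Let N = A − (4)·I. We want v_2 with N^2 v_2 = 0 but N^1 v_2 ≠ 0; then v_{j-1} := N · v_j for j = 2, …, 2.

Pick v_2 = (0, 1, 0)ᵀ.
Then v_1 = N · v_2 = (-2, 0, 0)ᵀ.

Sanity check: (A − (4)·I) v_1 = (0, 0, 0)ᵀ = 0. ✓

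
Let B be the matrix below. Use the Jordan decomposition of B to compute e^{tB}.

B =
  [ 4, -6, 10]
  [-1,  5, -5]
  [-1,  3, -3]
e^{tB} =
  [2*t*exp(2*t) + exp(2*t), -6*t*exp(2*t), 10*t*exp(2*t)]
  [-t*exp(2*t), 3*t*exp(2*t) + exp(2*t), -5*t*exp(2*t)]
  [-t*exp(2*t), 3*t*exp(2*t), -5*t*exp(2*t) + exp(2*t)]

Strategy: write B = P · J · P⁻¹ where J is a Jordan canonical form, so e^{tB} = P · e^{tJ} · P⁻¹, and e^{tJ} can be computed block-by-block.

B has Jordan form
J =
  [2, 1, 0]
  [0, 2, 0]
  [0, 0, 2]
(up to reordering of blocks).

Per-block formulas:
  For a 2×2 Jordan block J_2(2): exp(t · J_2(2)) = e^(2t)·(I + t·N), where N is the 2×2 nilpotent shift.
  For a 1×1 block at λ = 2: exp(t · [2]) = [e^(2t)].

After assembling e^{tJ} and conjugating by P, we get:

e^{tB} =
  [2*t*exp(2*t) + exp(2*t), -6*t*exp(2*t), 10*t*exp(2*t)]
  [-t*exp(2*t), 3*t*exp(2*t) + exp(2*t), -5*t*exp(2*t)]
  [-t*exp(2*t), 3*t*exp(2*t), -5*t*exp(2*t) + exp(2*t)]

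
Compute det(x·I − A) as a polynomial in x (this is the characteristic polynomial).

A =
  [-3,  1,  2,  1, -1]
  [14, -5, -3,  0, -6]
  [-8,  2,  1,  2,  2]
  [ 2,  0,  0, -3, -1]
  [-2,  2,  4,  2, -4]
x^5 + 14*x^4 + 78*x^3 + 216*x^2 + 297*x + 162

Expanding det(x·I − A) (e.g. by cofactor expansion or by noting that A is similar to its Jordan form J, which has the same characteristic polynomial as A) gives
  χ_A(x) = x^5 + 14*x^4 + 78*x^3 + 216*x^2 + 297*x + 162
which factors as (x + 2)*(x + 3)^4. The eigenvalues (with algebraic multiplicities) are λ = -3 with multiplicity 4, λ = -2 with multiplicity 1.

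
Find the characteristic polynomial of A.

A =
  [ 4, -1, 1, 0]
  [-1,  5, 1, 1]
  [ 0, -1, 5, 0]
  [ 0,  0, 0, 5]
x^4 - 19*x^3 + 135*x^2 - 425*x + 500

Expanding det(x·I − A) (e.g. by cofactor expansion or by noting that A is similar to its Jordan form J, which has the same characteristic polynomial as A) gives
  χ_A(x) = x^4 - 19*x^3 + 135*x^2 - 425*x + 500
which factors as (x - 5)^3*(x - 4). The eigenvalues (with algebraic multiplicities) are λ = 4 with multiplicity 1, λ = 5 with multiplicity 3.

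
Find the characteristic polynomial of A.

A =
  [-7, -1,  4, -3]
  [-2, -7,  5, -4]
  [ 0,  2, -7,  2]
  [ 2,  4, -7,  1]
x^4 + 20*x^3 + 150*x^2 + 500*x + 625

Expanding det(x·I − A) (e.g. by cofactor expansion or by noting that A is similar to its Jordan form J, which has the same characteristic polynomial as A) gives
  χ_A(x) = x^4 + 20*x^3 + 150*x^2 + 500*x + 625
which factors as (x + 5)^4. The eigenvalues (with algebraic multiplicities) are λ = -5 with multiplicity 4.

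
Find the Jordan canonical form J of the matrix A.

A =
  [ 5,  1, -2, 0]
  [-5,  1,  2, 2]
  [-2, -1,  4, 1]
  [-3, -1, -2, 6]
J_2(4) ⊕ J_2(4)

The characteristic polynomial is
  det(x·I − A) = x^4 - 16*x^3 + 96*x^2 - 256*x + 256 = (x - 4)^4

Eigenvalues and multiplicities (the geometric multiplicity of λ is n − rank(A − λI), which equals the number of Jordan blocks for λ):
  λ = 4: algebraic multiplicity = 4, geometric multiplicity = 2

Determining the block sizes for each eigenvalue:
  λ = 4: with am = 4 and gm = 2, the partition is not yet determined (e.g. several partitions of 4 into 2 parts exist). Let N = A − (4)·I. Computing rank(N^1) = 2, rank(N^2) = 0; the number of blocks of size ≥ j is rank(N^{j−1}) − rank(N^j), giving [2, 2]. So we have 2 block(s) of size 2 → block sizes [2, 2]

Assembling the blocks gives a Jordan form
J =
  [4, 1, 0, 0]
  [0, 4, 0, 0]
  [0, 0, 4, 1]
  [0, 0, 0, 4]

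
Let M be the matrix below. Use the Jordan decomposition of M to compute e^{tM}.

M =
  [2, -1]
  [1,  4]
e^{tM} =
  [-t*exp(3*t) + exp(3*t), -t*exp(3*t)]
  [t*exp(3*t), t*exp(3*t) + exp(3*t)]

Strategy: write M = P · J · P⁻¹ where J is a Jordan canonical form, so e^{tM} = P · e^{tJ} · P⁻¹, and e^{tJ} can be computed block-by-block.

M has Jordan form
J =
  [3, 1]
  [0, 3]
(up to reordering of blocks).

Per-block formulas:
  For a 2×2 Jordan block J_2(3): exp(t · J_2(3)) = e^(3t)·(I + t·N), where N is the 2×2 nilpotent shift.

After assembling e^{tJ} and conjugating by P, we get:

e^{tM} =
  [-t*exp(3*t) + exp(3*t), -t*exp(3*t)]
  [t*exp(3*t), t*exp(3*t) + exp(3*t)]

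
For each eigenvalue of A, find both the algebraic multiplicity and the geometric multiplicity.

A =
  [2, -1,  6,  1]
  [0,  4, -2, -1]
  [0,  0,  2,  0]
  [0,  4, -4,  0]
λ = 2: alg = 4, geom = 2

Step 1 — factor the characteristic polynomial to read off the algebraic multiplicities:
  χ_A(x) = (x - 2)^4

Step 2 — compute geometric multiplicities via the rank-nullity identity g(λ) = n − rank(A − λI):
  rank(A − (2)·I) = 2, so dim ker(A − (2)·I) = n − 2 = 2

Summary:
  λ = 2: algebraic multiplicity = 4, geometric multiplicity = 2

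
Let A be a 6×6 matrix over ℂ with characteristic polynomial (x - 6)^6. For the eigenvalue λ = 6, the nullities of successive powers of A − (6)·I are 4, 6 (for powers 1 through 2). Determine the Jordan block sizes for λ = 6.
Block sizes for λ = 6: [2, 2, 1, 1]

From the dimensions of kernels of powers, the number of Jordan blocks of size at least j is d_j − d_{j−1} where d_j = dim ker(N^j) (with d_0 = 0). Computing the differences gives [4, 2].
The number of blocks of size exactly k is (#blocks of size ≥ k) − (#blocks of size ≥ k + 1), so the partition is: 2 block(s) of size 1, 2 block(s) of size 2.
In nonincreasing order the block sizes are [2, 2, 1, 1].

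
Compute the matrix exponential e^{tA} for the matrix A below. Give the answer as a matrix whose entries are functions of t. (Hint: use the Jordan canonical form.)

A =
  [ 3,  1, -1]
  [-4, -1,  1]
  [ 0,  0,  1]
e^{tA} =
  [2*t*exp(t) + exp(t), t*exp(t), -t^2*exp(t)/2 - t*exp(t)]
  [-4*t*exp(t), -2*t*exp(t) + exp(t), t^2*exp(t) + t*exp(t)]
  [0, 0, exp(t)]

Strategy: write A = P · J · P⁻¹ where J is a Jordan canonical form, so e^{tA} = P · e^{tJ} · P⁻¹, and e^{tJ} can be computed block-by-block.

A has Jordan form
J =
  [1, 1, 0]
  [0, 1, 1]
  [0, 0, 1]
(up to reordering of blocks).

Per-block formulas:
  For a 3×3 Jordan block J_3(1): exp(t · J_3(1)) = e^(1t)·(I + t·N + (t^2/2)·N^2), where N is the 3×3 nilpotent shift.

After assembling e^{tJ} and conjugating by P, we get:

e^{tA} =
  [2*t*exp(t) + exp(t), t*exp(t), -t^2*exp(t)/2 - t*exp(t)]
  [-4*t*exp(t), -2*t*exp(t) + exp(t), t^2*exp(t) + t*exp(t)]
  [0, 0, exp(t)]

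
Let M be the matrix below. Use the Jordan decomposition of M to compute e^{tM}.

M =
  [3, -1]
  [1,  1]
e^{tM} =
  [t*exp(2*t) + exp(2*t), -t*exp(2*t)]
  [t*exp(2*t), -t*exp(2*t) + exp(2*t)]

Strategy: write M = P · J · P⁻¹ where J is a Jordan canonical form, so e^{tM} = P · e^{tJ} · P⁻¹, and e^{tJ} can be computed block-by-block.

M has Jordan form
J =
  [2, 1]
  [0, 2]
(up to reordering of blocks).

Per-block formulas:
  For a 2×2 Jordan block J_2(2): exp(t · J_2(2)) = e^(2t)·(I + t·N), where N is the 2×2 nilpotent shift.

After assembling e^{tJ} and conjugating by P, we get:

e^{tM} =
  [t*exp(2*t) + exp(2*t), -t*exp(2*t)]
  [t*exp(2*t), -t*exp(2*t) + exp(2*t)]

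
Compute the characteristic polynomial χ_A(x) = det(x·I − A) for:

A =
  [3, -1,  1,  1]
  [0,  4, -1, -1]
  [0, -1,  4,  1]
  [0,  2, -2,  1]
x^4 - 12*x^3 + 54*x^2 - 108*x + 81

Expanding det(x·I − A) (e.g. by cofactor expansion or by noting that A is similar to its Jordan form J, which has the same characteristic polynomial as A) gives
  χ_A(x) = x^4 - 12*x^3 + 54*x^2 - 108*x + 81
which factors as (x - 3)^4. The eigenvalues (with algebraic multiplicities) are λ = 3 with multiplicity 4.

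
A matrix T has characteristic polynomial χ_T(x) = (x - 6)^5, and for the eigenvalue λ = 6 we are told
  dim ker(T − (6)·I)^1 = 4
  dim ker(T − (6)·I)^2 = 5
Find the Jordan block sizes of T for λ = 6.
Block sizes for λ = 6: [2, 1, 1, 1]

From the dimensions of kernels of powers, the number of Jordan blocks of size at least j is d_j − d_{j−1} where d_j = dim ker(N^j) (with d_0 = 0). Computing the differences gives [4, 1].
The number of blocks of size exactly k is (#blocks of size ≥ k) − (#blocks of size ≥ k + 1), so the partition is: 3 block(s) of size 1, 1 block(s) of size 2.
In nonincreasing order the block sizes are [2, 1, 1, 1].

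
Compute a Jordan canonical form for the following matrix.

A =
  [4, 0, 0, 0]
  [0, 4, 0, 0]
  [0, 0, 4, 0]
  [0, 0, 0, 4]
J_1(4) ⊕ J_1(4) ⊕ J_1(4) ⊕ J_1(4)

The characteristic polynomial is
  det(x·I − A) = x^4 - 16*x^3 + 96*x^2 - 256*x + 256 = (x - 4)^4

Eigenvalues and multiplicities (the geometric multiplicity of λ is n − rank(A − λI), which equals the number of Jordan blocks for λ):
  λ = 4: algebraic multiplicity = 4, geometric multiplicity = 4

Determining the block sizes for each eigenvalue:
  λ = 4: gm = am = 4, so every block has size 1 → block sizes [1, 1, 1, 1]

Assembling the blocks gives a Jordan form
J =
  [4, 0, 0, 0]
  [0, 4, 0, 0]
  [0, 0, 4, 0]
  [0, 0, 0, 4]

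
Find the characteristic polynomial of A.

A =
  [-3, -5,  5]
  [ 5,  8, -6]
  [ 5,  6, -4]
x^3 - x^2 - 8*x + 12

Expanding det(x·I − A) (e.g. by cofactor expansion or by noting that A is similar to its Jordan form J, which has the same characteristic polynomial as A) gives
  χ_A(x) = x^3 - x^2 - 8*x + 12
which factors as (x - 2)^2*(x + 3). The eigenvalues (with algebraic multiplicities) are λ = -3 with multiplicity 1, λ = 2 with multiplicity 2.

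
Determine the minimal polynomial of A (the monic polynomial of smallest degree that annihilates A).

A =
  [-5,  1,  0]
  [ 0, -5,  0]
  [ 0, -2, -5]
x^2 + 10*x + 25

The characteristic polynomial is χ_A(x) = (x + 5)^3, so the eigenvalues are known. The minimal polynomial is
  m_A(x) = Π_λ (x − λ)^{k_λ}
where k_λ is the size of the *largest* Jordan block for λ (equivalently, the smallest k with (A − λI)^k v = 0 for every generalised eigenvector v of λ).

  λ = -5: largest Jordan block has size 2, contributing (x + 5)^2

So m_A(x) = (x + 5)^2 = x^2 + 10*x + 25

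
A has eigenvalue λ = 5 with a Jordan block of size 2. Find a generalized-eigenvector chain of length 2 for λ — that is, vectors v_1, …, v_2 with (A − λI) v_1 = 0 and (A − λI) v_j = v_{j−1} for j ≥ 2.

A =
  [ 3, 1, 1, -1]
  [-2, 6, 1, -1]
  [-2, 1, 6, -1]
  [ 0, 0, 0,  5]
A Jordan chain for λ = 5 of length 2:
v_1 = (-2, -2, -2, 0)ᵀ
v_2 = (1, 0, 0, 0)ᵀ

Let N = A − (5)·I. We want v_2 with N^2 v_2 = 0 but N^1 v_2 ≠ 0; then v_{j-1} := N · v_j for j = 2, …, 2.

Pick v_2 = (1, 0, 0, 0)ᵀ.
Then v_1 = N · v_2 = (-2, -2, -2, 0)ᵀ.

Sanity check: (A − (5)·I) v_1 = (0, 0, 0, 0)ᵀ = 0. ✓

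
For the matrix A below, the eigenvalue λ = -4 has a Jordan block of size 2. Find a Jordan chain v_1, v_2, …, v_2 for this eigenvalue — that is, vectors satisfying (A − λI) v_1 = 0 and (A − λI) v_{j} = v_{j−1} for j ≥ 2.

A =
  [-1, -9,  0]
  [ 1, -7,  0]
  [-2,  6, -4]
A Jordan chain for λ = -4 of length 2:
v_1 = (3, 1, -2)ᵀ
v_2 = (1, 0, 0)ᵀ

Let N = A − (-4)·I. We want v_2 with N^2 v_2 = 0 but N^1 v_2 ≠ 0; then v_{j-1} := N · v_j for j = 2, …, 2.

Pick v_2 = (1, 0, 0)ᵀ.
Then v_1 = N · v_2 = (3, 1, -2)ᵀ.

Sanity check: (A − (-4)·I) v_1 = (0, 0, 0)ᵀ = 0. ✓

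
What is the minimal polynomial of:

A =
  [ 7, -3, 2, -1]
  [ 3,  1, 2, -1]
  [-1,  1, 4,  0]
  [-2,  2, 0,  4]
x^2 - 8*x + 16

The characteristic polynomial is χ_A(x) = (x - 4)^4, so the eigenvalues are known. The minimal polynomial is
  m_A(x) = Π_λ (x − λ)^{k_λ}
where k_λ is the size of the *largest* Jordan block for λ (equivalently, the smallest k with (A − λI)^k v = 0 for every generalised eigenvector v of λ).

  λ = 4: largest Jordan block has size 2, contributing (x − 4)^2

So m_A(x) = (x - 4)^2 = x^2 - 8*x + 16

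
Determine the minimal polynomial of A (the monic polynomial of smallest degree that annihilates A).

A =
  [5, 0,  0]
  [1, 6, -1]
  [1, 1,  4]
x^2 - 10*x + 25

The characteristic polynomial is χ_A(x) = (x - 5)^3, so the eigenvalues are known. The minimal polynomial is
  m_A(x) = Π_λ (x − λ)^{k_λ}
where k_λ is the size of the *largest* Jordan block for λ (equivalently, the smallest k with (A − λI)^k v = 0 for every generalised eigenvector v of λ).

  λ = 5: largest Jordan block has size 2, contributing (x − 5)^2

So m_A(x) = (x - 5)^2 = x^2 - 10*x + 25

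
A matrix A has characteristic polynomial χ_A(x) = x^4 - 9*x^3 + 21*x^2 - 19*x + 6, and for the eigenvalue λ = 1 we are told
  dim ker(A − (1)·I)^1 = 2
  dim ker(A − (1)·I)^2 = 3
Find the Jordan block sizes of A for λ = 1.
Block sizes for λ = 1: [2, 1]

From the dimensions of kernels of powers, the number of Jordan blocks of size at least j is d_j − d_{j−1} where d_j = dim ker(N^j) (with d_0 = 0). Computing the differences gives [2, 1].
The number of blocks of size exactly k is (#blocks of size ≥ k) − (#blocks of size ≥ k + 1), so the partition is: 1 block(s) of size 1, 1 block(s) of size 2.
In nonincreasing order the block sizes are [2, 1].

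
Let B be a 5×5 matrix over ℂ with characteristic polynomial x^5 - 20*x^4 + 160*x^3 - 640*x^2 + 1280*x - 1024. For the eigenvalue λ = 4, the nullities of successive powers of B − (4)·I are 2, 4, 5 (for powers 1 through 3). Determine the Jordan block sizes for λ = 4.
Block sizes for λ = 4: [3, 2]

From the dimensions of kernels of powers, the number of Jordan blocks of size at least j is d_j − d_{j−1} where d_j = dim ker(N^j) (with d_0 = 0). Computing the differences gives [2, 2, 1].
The number of blocks of size exactly k is (#blocks of size ≥ k) − (#blocks of size ≥ k + 1), so the partition is: 1 block(s) of size 2, 1 block(s) of size 3.
In nonincreasing order the block sizes are [3, 2].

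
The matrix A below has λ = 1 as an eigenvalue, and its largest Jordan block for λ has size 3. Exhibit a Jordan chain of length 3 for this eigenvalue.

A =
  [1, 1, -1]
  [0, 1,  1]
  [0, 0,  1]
A Jordan chain for λ = 1 of length 3:
v_1 = (1, 0, 0)ᵀ
v_2 = (-1, 1, 0)ᵀ
v_3 = (0, 0, 1)ᵀ

Let N = A − (1)·I. We want v_3 with N^3 v_3 = 0 but N^2 v_3 ≠ 0; then v_{j-1} := N · v_j for j = 3, …, 2.

Pick v_3 = (0, 0, 1)ᵀ.
Then v_2 = N · v_3 = (-1, 1, 0)ᵀ.
Then v_1 = N · v_2 = (1, 0, 0)ᵀ.

Sanity check: (A − (1)·I) v_1 = (0, 0, 0)ᵀ = 0. ✓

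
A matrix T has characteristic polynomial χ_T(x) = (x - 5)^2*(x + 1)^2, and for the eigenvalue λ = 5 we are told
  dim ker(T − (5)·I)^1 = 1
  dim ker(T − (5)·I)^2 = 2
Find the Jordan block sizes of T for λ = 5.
Block sizes for λ = 5: [2]

From the dimensions of kernels of powers, the number of Jordan blocks of size at least j is d_j − d_{j−1} where d_j = dim ker(N^j) (with d_0 = 0). Computing the differences gives [1, 1].
The number of blocks of size exactly k is (#blocks of size ≥ k) − (#blocks of size ≥ k + 1), so the partition is: 1 block(s) of size 2.
In nonincreasing order the block sizes are [2].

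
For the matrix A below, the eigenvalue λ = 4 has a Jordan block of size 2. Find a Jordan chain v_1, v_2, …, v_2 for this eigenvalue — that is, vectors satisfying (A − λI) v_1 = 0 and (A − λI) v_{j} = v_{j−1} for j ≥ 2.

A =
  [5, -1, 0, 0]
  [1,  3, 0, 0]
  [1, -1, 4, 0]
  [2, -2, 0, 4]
A Jordan chain for λ = 4 of length 2:
v_1 = (1, 1, 1, 2)ᵀ
v_2 = (1, 0, 0, 0)ᵀ

Let N = A − (4)·I. We want v_2 with N^2 v_2 = 0 but N^1 v_2 ≠ 0; then v_{j-1} := N · v_j for j = 2, …, 2.

Pick v_2 = (1, 0, 0, 0)ᵀ.
Then v_1 = N · v_2 = (1, 1, 1, 2)ᵀ.

Sanity check: (A − (4)·I) v_1 = (0, 0, 0, 0)ᵀ = 0. ✓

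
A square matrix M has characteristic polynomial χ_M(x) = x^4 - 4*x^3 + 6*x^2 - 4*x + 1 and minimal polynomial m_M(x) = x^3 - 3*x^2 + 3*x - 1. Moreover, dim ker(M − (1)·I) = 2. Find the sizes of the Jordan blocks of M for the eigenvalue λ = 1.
Block sizes for λ = 1: [3, 1]

Step 1 — from the characteristic polynomial, algebraic multiplicity of λ = 1 is 4. From dim ker(M − (1)·I) = 2, there are exactly 2 Jordan blocks for λ = 1.
Step 2 — from the minimal polynomial, the factor (x − 1)^3 tells us the largest block for λ = 1 has size 3.
Step 3 — with total size 4, 2 blocks, and largest block 3, the block sizes (in nonincreasing order) are [3, 1].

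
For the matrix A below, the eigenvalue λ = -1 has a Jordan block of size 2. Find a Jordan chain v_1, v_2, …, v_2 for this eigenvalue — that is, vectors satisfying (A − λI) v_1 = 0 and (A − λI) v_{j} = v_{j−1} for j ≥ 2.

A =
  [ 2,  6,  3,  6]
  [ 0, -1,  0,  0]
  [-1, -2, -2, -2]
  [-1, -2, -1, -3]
A Jordan chain for λ = -1 of length 2:
v_1 = (3, 0, -1, -1)ᵀ
v_2 = (1, 0, 0, 0)ᵀ

Let N = A − (-1)·I. We want v_2 with N^2 v_2 = 0 but N^1 v_2 ≠ 0; then v_{j-1} := N · v_j for j = 2, …, 2.

Pick v_2 = (1, 0, 0, 0)ᵀ.
Then v_1 = N · v_2 = (3, 0, -1, -1)ᵀ.

Sanity check: (A − (-1)·I) v_1 = (0, 0, 0, 0)ᵀ = 0. ✓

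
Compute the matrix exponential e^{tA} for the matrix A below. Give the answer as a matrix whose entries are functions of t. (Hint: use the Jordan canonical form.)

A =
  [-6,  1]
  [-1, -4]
e^{tA} =
  [-t*exp(-5*t) + exp(-5*t), t*exp(-5*t)]
  [-t*exp(-5*t), t*exp(-5*t) + exp(-5*t)]

Strategy: write A = P · J · P⁻¹ where J is a Jordan canonical form, so e^{tA} = P · e^{tJ} · P⁻¹, and e^{tJ} can be computed block-by-block.

A has Jordan form
J =
  [-5,  1]
  [ 0, -5]
(up to reordering of blocks).

Per-block formulas:
  For a 2×2 Jordan block J_2(-5): exp(t · J_2(-5)) = e^(-5t)·(I + t·N), where N is the 2×2 nilpotent shift.

After assembling e^{tJ} and conjugating by P, we get:

e^{tA} =
  [-t*exp(-5*t) + exp(-5*t), t*exp(-5*t)]
  [-t*exp(-5*t), t*exp(-5*t) + exp(-5*t)]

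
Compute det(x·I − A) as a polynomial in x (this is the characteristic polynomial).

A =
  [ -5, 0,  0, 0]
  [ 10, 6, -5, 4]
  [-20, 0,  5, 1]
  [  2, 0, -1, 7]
x^4 - 13*x^3 + 18*x^2 + 324*x - 1080

Expanding det(x·I − A) (e.g. by cofactor expansion or by noting that A is similar to its Jordan form J, which has the same characteristic polynomial as A) gives
  χ_A(x) = x^4 - 13*x^3 + 18*x^2 + 324*x - 1080
which factors as (x - 6)^3*(x + 5). The eigenvalues (with algebraic multiplicities) are λ = -5 with multiplicity 1, λ = 6 with multiplicity 3.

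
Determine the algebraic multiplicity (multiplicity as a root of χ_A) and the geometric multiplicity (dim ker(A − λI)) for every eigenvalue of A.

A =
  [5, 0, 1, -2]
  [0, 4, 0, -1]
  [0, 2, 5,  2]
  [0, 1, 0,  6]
λ = 5: alg = 4, geom = 2

Step 1 — factor the characteristic polynomial to read off the algebraic multiplicities:
  χ_A(x) = (x - 5)^4

Step 2 — compute geometric multiplicities via the rank-nullity identity g(λ) = n − rank(A − λI):
  rank(A − (5)·I) = 2, so dim ker(A − (5)·I) = n − 2 = 2

Summary:
  λ = 5: algebraic multiplicity = 4, geometric multiplicity = 2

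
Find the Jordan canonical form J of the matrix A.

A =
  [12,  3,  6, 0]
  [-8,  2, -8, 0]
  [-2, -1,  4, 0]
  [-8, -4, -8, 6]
J_2(6) ⊕ J_1(6) ⊕ J_1(6)

The characteristic polynomial is
  det(x·I − A) = x^4 - 24*x^3 + 216*x^2 - 864*x + 1296 = (x - 6)^4

Eigenvalues and multiplicities (the geometric multiplicity of λ is n − rank(A − λI), which equals the number of Jordan blocks for λ):
  λ = 6: algebraic multiplicity = 4, geometric multiplicity = 3

Determining the block sizes for each eigenvalue:
  λ = 6: 3 blocks summing to 4 forces exactly one block of size 2 and the rest size 1 → block sizes [2, 1, 1]

Assembling the blocks gives a Jordan form
J =
  [6, 1, 0, 0]
  [0, 6, 0, 0]
  [0, 0, 6, 0]
  [0, 0, 0, 6]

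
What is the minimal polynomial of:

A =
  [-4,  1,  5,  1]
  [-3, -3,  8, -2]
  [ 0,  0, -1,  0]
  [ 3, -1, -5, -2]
x^3 + 9*x^2 + 24*x + 16

The characteristic polynomial is χ_A(x) = (x + 1)^2*(x + 4)^2, so the eigenvalues are known. The minimal polynomial is
  m_A(x) = Π_λ (x − λ)^{k_λ}
where k_λ is the size of the *largest* Jordan block for λ (equivalently, the smallest k with (A − λI)^k v = 0 for every generalised eigenvector v of λ).

  λ = -4: largest Jordan block has size 2, contributing (x + 4)^2
  λ = -1: largest Jordan block has size 1, contributing (x + 1)

So m_A(x) = (x + 1)*(x + 4)^2 = x^3 + 9*x^2 + 24*x + 16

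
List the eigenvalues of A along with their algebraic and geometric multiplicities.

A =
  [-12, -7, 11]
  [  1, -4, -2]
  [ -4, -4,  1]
λ = -5: alg = 3, geom = 1

Step 1 — factor the characteristic polynomial to read off the algebraic multiplicities:
  χ_A(x) = (x + 5)^3

Step 2 — compute geometric multiplicities via the rank-nullity identity g(λ) = n − rank(A − λI):
  rank(A − (-5)·I) = 2, so dim ker(A − (-5)·I) = n − 2 = 1

Summary:
  λ = -5: algebraic multiplicity = 3, geometric multiplicity = 1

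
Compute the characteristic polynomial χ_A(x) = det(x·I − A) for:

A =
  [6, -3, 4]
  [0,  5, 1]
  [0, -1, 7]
x^3 - 18*x^2 + 108*x - 216

Expanding det(x·I − A) (e.g. by cofactor expansion or by noting that A is similar to its Jordan form J, which has the same characteristic polynomial as A) gives
  χ_A(x) = x^3 - 18*x^2 + 108*x - 216
which factors as (x - 6)^3. The eigenvalues (with algebraic multiplicities) are λ = 6 with multiplicity 3.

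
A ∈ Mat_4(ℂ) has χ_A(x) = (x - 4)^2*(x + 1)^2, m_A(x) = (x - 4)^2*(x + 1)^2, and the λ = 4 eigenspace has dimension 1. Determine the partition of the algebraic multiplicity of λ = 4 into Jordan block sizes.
Block sizes for λ = 4: [2]

Step 1 — from the characteristic polynomial, algebraic multiplicity of λ = 4 is 2. From dim ker(A − (4)·I) = 1, there are exactly 1 Jordan blocks for λ = 4.
Step 2 — from the minimal polynomial, the factor (x − 4)^2 tells us the largest block for λ = 4 has size 2.
Step 3 — with total size 2, 1 blocks, and largest block 2, the block sizes (in nonincreasing order) are [2].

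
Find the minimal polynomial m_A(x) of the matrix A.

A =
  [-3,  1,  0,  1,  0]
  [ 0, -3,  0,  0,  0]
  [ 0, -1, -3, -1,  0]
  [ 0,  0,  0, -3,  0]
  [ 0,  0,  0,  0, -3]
x^2 + 6*x + 9

The characteristic polynomial is χ_A(x) = (x + 3)^5, so the eigenvalues are known. The minimal polynomial is
  m_A(x) = Π_λ (x − λ)^{k_λ}
where k_λ is the size of the *largest* Jordan block for λ (equivalently, the smallest k with (A − λI)^k v = 0 for every generalised eigenvector v of λ).

  λ = -3: largest Jordan block has size 2, contributing (x + 3)^2

So m_A(x) = (x + 3)^2 = x^2 + 6*x + 9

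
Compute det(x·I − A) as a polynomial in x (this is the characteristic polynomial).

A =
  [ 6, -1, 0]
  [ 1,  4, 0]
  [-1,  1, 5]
x^3 - 15*x^2 + 75*x - 125

Expanding det(x·I − A) (e.g. by cofactor expansion or by noting that A is similar to its Jordan form J, which has the same characteristic polynomial as A) gives
  χ_A(x) = x^3 - 15*x^2 + 75*x - 125
which factors as (x - 5)^3. The eigenvalues (with algebraic multiplicities) are λ = 5 with multiplicity 3.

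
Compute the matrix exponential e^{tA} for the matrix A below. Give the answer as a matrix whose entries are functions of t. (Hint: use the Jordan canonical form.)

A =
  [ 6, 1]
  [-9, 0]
e^{tA} =
  [3*t*exp(3*t) + exp(3*t), t*exp(3*t)]
  [-9*t*exp(3*t), -3*t*exp(3*t) + exp(3*t)]

Strategy: write A = P · J · P⁻¹ where J is a Jordan canonical form, so e^{tA} = P · e^{tJ} · P⁻¹, and e^{tJ} can be computed block-by-block.

A has Jordan form
J =
  [3, 1]
  [0, 3]
(up to reordering of blocks).

Per-block formulas:
  For a 2×2 Jordan block J_2(3): exp(t · J_2(3)) = e^(3t)·(I + t·N), where N is the 2×2 nilpotent shift.

After assembling e^{tJ} and conjugating by P, we get:

e^{tA} =
  [3*t*exp(3*t) + exp(3*t), t*exp(3*t)]
  [-9*t*exp(3*t), -3*t*exp(3*t) + exp(3*t)]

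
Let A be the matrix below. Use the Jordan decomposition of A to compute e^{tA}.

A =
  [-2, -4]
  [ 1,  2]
e^{tA} =
  [1 - 2*t, -4*t]
  [t, 2*t + 1]

Strategy: write A = P · J · P⁻¹ where J is a Jordan canonical form, so e^{tA} = P · e^{tJ} · P⁻¹, and e^{tJ} can be computed block-by-block.

A has Jordan form
J =
  [0, 1]
  [0, 0]
(up to reordering of blocks).

Per-block formulas:
  For a 2×2 Jordan block J_2(0): exp(t · J_2(0)) = e^(0t)·(I + t·N), where N is the 2×2 nilpotent shift.

After assembling e^{tJ} and conjugating by P, we get:

e^{tA} =
  [1 - 2*t, -4*t]
  [t, 2*t + 1]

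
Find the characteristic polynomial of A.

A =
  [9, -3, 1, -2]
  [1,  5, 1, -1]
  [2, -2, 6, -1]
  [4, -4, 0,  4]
x^4 - 24*x^3 + 216*x^2 - 864*x + 1296

Expanding det(x·I − A) (e.g. by cofactor expansion or by noting that A is similar to its Jordan form J, which has the same characteristic polynomial as A) gives
  χ_A(x) = x^4 - 24*x^3 + 216*x^2 - 864*x + 1296
which factors as (x - 6)^4. The eigenvalues (with algebraic multiplicities) are λ = 6 with multiplicity 4.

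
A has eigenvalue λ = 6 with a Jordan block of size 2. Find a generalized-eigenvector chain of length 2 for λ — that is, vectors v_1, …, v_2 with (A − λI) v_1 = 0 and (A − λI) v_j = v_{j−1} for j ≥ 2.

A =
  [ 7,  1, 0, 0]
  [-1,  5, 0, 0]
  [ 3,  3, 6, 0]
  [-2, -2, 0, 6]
A Jordan chain for λ = 6 of length 2:
v_1 = (1, -1, 3, -2)ᵀ
v_2 = (1, 0, 0, 0)ᵀ

Let N = A − (6)·I. We want v_2 with N^2 v_2 = 0 but N^1 v_2 ≠ 0; then v_{j-1} := N · v_j for j = 2, …, 2.

Pick v_2 = (1, 0, 0, 0)ᵀ.
Then v_1 = N · v_2 = (1, -1, 3, -2)ᵀ.

Sanity check: (A − (6)·I) v_1 = (0, 0, 0, 0)ᵀ = 0. ✓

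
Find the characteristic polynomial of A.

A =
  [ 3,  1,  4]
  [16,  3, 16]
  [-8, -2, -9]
x^3 + 3*x^2 + 3*x + 1

Expanding det(x·I − A) (e.g. by cofactor expansion or by noting that A is similar to its Jordan form J, which has the same characteristic polynomial as A) gives
  χ_A(x) = x^3 + 3*x^2 + 3*x + 1
which factors as (x + 1)^3. The eigenvalues (with algebraic multiplicities) are λ = -1 with multiplicity 3.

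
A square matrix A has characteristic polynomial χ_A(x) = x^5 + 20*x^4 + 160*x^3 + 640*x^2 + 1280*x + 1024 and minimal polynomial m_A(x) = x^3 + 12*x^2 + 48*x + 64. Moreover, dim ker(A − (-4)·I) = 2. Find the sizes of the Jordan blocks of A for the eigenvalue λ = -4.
Block sizes for λ = -4: [3, 2]

Step 1 — from the characteristic polynomial, algebraic multiplicity of λ = -4 is 5. From dim ker(A − (-4)·I) = 2, there are exactly 2 Jordan blocks for λ = -4.
Step 2 — from the minimal polynomial, the factor (x + 4)^3 tells us the largest block for λ = -4 has size 3.
Step 3 — with total size 5, 2 blocks, and largest block 3, the block sizes (in nonincreasing order) are [3, 2].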